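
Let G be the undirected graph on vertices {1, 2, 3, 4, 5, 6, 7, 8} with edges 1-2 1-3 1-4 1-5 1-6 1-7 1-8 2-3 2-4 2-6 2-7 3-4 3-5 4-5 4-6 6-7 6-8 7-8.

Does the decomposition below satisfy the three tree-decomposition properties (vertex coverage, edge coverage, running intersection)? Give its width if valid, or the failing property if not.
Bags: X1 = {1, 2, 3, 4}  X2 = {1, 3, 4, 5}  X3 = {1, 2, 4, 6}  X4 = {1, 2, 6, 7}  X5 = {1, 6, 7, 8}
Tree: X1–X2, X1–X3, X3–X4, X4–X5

Vertex coverage: the bags together contain {1, 2, 3, 4, 5, 6, 7, 8}, the full vertex set. Edge coverage: each edge of G has both endpoints in at least one bag. Running intersection: for every vertex, the bags containing it form a connected subtree. All three properties hold, so this is a valid tree decomposition of width max|bag| − 1 = 3, and hence tw(G) ≤ 3.

Yes; width 3.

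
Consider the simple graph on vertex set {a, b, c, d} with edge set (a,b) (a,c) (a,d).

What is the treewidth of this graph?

A width-1 tree decomposition is:
Bags: B1 = {a, b}  B2 = {a, c}  B3 = {a, d}
Tree: B1–B2, B1–B3
Every bag has size at most 2, so the width is 2 − 1 = 1 and tw(G) ≤ 1. G has an edge, so its treewidth is at least 1. Combining the bounds, tw(G) = 1.

1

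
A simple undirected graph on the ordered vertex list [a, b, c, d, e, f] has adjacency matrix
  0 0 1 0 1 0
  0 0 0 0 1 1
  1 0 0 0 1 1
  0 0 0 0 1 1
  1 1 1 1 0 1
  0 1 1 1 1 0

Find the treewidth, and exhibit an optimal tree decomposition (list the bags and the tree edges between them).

Treewidth 2.
Bags: B1 = {d, e, f}  B2 = {b, e, f}  B3 = {c, e, f}  B4 = {a, c, e}
Tree: B1–B2, B1–B3, B3–B4

The largest bag has 3 vertices, giving width 2; this decomposition certifies tw(G) ≤ 2. Conversely, {a, c, e} is a clique of size 3, and the vertices of any clique must share a bag in every tree decomposition; so some bag has ≥ 3 vertices and tw(G) ≥ 2. The upper and lower bounds meet at 2, so that is the treewidth.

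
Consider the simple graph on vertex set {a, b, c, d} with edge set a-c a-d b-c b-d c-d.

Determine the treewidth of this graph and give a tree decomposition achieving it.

Each bag holds 3 vertices, so the decomposition has width 2, which upper-bounds the treewidth. On the other hand G contains the 3-clique {a, c, d}. A clique must lie in a single bag of any decomposition, so no decomposition can have width below 2. Hence tw(G) = 2 exactly.

Treewidth 2.
One such decomposition:
Bags: B1 = {b, c, d}  B2 = {a, c, d}
Tree: B1–B2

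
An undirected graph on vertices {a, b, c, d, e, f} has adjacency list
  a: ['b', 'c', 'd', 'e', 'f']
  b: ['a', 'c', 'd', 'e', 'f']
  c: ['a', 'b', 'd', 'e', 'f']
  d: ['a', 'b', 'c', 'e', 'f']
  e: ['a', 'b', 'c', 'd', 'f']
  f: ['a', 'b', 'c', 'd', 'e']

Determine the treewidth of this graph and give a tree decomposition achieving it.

Treewidth 5.
Bags: B1 = {a, b, c, d, e, f}
Tree: (single bag)

A single bag containing all 6 vertices is trivially a valid decomposition of width 5. On the other hand G contains the 6-clique {a, b, c, d, e, f}. A clique must lie in a single bag of any decomposition, so no decomposition can have width below 5. The upper and lower bounds meet at 5, so that is the treewidth.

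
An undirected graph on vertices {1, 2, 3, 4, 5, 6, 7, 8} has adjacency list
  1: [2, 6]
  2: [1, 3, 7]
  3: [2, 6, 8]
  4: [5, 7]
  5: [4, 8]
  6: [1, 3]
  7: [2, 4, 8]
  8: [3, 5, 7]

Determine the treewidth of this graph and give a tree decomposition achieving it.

Treewidth 2.
One such decomposition:
Bags: B1 = {1, 2, 6}  B2 = {2, 3, 6}  B3 = {2, 3, 7}  B4 = {3, 7, 8}  B5 = {4, 7, 8}  B6 = {4, 5, 8}
Tree: B1–B2, B2–B3, B3–B4, B4–B5, B5–B6

The largest bag has 3 vertices, giving width 2; this decomposition certifies tw(G) ≤ 2. For the lower bound, G contains the cycle 1–6–3–2–1, so G is not a forest; only forests have treewidth ≤ 1, hence tw(G) ≥ 2. The upper and lower bounds meet at 2, so that is the treewidth.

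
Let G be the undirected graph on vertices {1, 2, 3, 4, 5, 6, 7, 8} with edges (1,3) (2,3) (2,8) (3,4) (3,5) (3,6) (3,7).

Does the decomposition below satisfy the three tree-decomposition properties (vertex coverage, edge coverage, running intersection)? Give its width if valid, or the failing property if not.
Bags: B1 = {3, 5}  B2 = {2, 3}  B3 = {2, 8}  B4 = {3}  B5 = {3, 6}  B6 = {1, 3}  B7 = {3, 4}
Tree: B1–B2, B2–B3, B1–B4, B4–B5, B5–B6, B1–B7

No — vertex 7 appears in no bag.

A tree decomposition must satisfy three properties: every vertex lies in some bag; for every edge, both endpoints lie together in some bag; and for every vertex, the bags containing it form a connected subtree. Here vertex 7 appears in no bag, so the decomposition is invalid.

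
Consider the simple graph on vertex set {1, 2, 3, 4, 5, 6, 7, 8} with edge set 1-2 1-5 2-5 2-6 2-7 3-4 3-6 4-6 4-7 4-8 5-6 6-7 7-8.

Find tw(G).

2

A width-2 tree decomposition is:
Bags: B1 = {4, 6, 7}  B2 = {4, 7, 8}  B3 = {2, 6, 7}  B4 = {2, 5, 6}  B5 = {1, 2, 5}  B6 = {3, 4, 6}
Tree: B1–B2, B1–B3, B3–B4, B4–B5, B1–B6
Every bag has size at most 3, so the width is 3 − 1 = 2 and tw(G) ≤ 2. Conversely, {4, 7, 8} is a clique of size 3, and the vertices of any clique must share a bag in every tree decomposition; so some bag has ≥ 3 vertices and tw(G) ≥ 2. Therefore the treewidth is 2.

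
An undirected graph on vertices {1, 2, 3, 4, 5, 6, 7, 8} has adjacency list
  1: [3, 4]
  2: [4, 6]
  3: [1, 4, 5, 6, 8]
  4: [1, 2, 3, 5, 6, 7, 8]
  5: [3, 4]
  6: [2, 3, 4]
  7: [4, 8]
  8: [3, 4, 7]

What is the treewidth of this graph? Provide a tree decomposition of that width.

The largest bag has 3 vertices, giving width 2; this decomposition certifies tw(G) ≤ 2. Conversely, {2, 4, 6} is a clique of size 3, and the vertices of any clique must share a bag in every tree decomposition; so some bag has ≥ 3 vertices and tw(G) ≥ 2. The upper and lower bounds meet at 2, so that is the treewidth.

Treewidth 2.
One such decomposition:
Bags: B1 = {1, 3, 4}  B2 = {3, 4, 8}  B3 = {3, 4, 5}  B4 = {4, 7, 8}  B5 = {3, 4, 6}  B6 = {2, 4, 6}
Tree: B1–B2, B1–B3, B2–B4, B1–B5, B5–B6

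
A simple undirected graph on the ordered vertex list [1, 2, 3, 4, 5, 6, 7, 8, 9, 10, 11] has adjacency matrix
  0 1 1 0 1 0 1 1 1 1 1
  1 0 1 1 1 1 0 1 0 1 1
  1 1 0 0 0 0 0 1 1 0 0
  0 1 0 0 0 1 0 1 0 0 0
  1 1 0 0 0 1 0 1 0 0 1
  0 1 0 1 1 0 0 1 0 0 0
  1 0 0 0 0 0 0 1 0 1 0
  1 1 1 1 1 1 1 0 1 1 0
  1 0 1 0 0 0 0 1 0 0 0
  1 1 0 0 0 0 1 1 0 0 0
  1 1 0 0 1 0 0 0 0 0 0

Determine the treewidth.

A width-3 tree decomposition is:
Bags: B1 = {1, 3, 8, 9}  B2 = {1, 2, 3, 8}  B3 = {1, 2, 5, 8}  B4 = {2, 5, 6, 8}  B5 = {2, 4, 6, 8}  B6 = {1, 2, 5, 11}  B7 = {1, 2, 8, 10}  B8 = {1, 7, 8, 10}
Tree: B1–B2, B2–B3, B3–B4, B4–B5, B3–B6, B3–B7, B7–B8
Each bag holds 4 vertices, so the decomposition has width 3, which upper-bounds the treewidth. Conversely, {1, 3, 8, 9} is a clique of size 4, and the vertices of any clique must share a bag in every tree decomposition; so some bag has ≥ 4 vertices and tw(G) ≥ 3. Hence tw(G) = 3 exactly.

3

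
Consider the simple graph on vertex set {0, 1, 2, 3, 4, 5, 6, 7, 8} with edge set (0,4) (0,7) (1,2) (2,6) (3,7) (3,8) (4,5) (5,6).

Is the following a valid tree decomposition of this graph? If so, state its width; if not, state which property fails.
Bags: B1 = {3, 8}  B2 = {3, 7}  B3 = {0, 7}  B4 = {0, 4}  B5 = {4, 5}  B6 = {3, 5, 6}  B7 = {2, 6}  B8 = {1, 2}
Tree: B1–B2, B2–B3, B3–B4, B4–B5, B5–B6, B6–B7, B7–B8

No — bags containing vertex 3 are not connected in the tree.

A tree decomposition must satisfy three properties: every vertex lies in some bag; for every edge, both endpoints lie together in some bag; and for every vertex, the bags containing it form a connected subtree. Here bags containing vertex 3 are not connected in the tree, so the decomposition is invalid.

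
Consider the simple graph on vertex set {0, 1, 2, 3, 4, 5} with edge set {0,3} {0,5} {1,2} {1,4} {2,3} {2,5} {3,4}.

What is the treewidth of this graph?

2

A width-2 tree decomposition is:
Bags: B1 = {0, 3, 5}  B2 = {2, 3, 5}  B3 = {2, 3, 4}  B4 = {1, 2, 4}
Tree: B1–B2, B2–B3, B3–B4
Every bag has size at most 3, so the width is 3 − 1 = 2 and tw(G) ≤ 2. Since 0–5–2–3–0 is a cycle in G, G is not acyclic. Forests are exactly the graphs of treewidth ≤ 1, so tw(G) ≥ 2. The upper and lower bounds meet at 2, so that is the treewidth.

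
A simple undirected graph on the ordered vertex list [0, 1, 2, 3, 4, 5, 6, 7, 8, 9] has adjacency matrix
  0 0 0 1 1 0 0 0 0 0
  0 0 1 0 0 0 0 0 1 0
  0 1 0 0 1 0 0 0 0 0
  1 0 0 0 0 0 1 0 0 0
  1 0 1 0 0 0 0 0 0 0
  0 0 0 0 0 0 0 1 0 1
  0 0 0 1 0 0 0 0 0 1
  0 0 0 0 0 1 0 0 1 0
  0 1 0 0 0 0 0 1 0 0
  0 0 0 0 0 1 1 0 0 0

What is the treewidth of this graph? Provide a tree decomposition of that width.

Treewidth 2.
Bags: B1 = {5, 7, 9}  B2 = {6, 7, 9}  B3 = {3, 6, 7}  B4 = {0, 3, 7}  B5 = {0, 4, 7}  B6 = {2, 4, 7}  B7 = {1, 2, 7}  B8 = {1, 7, 8}
Tree: B1–B2, B2–B3, B3–B4, B4–B5, B5–B6, B6–B7, B7–B8

The largest bag has 3 vertices, giving width 2; this decomposition certifies tw(G) ≤ 2. For the lower bound, G contains the cycle 7–5–9–6–3–0–4–2–1–8–7, so G is not a forest; only forests have treewidth ≤ 1, hence tw(G) ≥ 2. Combining the bounds, tw(G) = 2.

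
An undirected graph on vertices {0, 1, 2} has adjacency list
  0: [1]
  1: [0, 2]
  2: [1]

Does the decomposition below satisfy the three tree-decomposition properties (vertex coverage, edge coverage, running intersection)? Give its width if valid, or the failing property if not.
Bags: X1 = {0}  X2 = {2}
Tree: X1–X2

No — vertex 1 appears in no bag.

A tree decomposition must satisfy three properties: every vertex lies in some bag; for every edge, both endpoints lie together in some bag; and for every vertex, the bags containing it form a connected subtree. Here vertex 1 appears in no bag, so the decomposition is invalid.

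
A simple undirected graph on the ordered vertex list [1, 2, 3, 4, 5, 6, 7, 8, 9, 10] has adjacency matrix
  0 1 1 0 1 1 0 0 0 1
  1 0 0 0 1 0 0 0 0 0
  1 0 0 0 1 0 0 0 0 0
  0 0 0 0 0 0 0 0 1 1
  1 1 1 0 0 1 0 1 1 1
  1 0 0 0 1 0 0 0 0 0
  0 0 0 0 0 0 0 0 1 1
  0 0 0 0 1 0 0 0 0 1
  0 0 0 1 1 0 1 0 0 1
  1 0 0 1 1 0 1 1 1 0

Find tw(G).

2

A width-2 tree decomposition is:
Bags: B1 = {5, 9, 10}  B2 = {4, 9, 10}  B3 = {1, 5, 10}  B4 = {5, 8, 10}  B5 = {1, 2, 5}  B6 = {1, 3, 5}  B7 = {7, 9, 10}  B8 = {1, 5, 6}
Tree: B1–B2, B1–B3, B1–B4, B3–B5, B3–B6, B1–B7, B3–B8
The largest bag has 3 vertices, giving width 2; this decomposition certifies tw(G) ≤ 2. On the other hand G contains the 3-clique {4, 9, 10}. A clique must lie in a single bag of any decomposition, so no decomposition can have width below 2. The upper and lower bounds meet at 2, so that is the treewidth.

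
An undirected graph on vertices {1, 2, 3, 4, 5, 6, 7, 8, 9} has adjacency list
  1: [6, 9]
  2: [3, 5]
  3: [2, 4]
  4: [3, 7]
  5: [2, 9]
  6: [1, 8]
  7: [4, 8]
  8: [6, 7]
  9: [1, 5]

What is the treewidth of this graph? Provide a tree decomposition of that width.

Every bag has size at most 3, so the width is 3 − 1 = 2 and tw(G) ≤ 2. Since 6–8–7–4–3–2–5–9–1–6 is a cycle in G, G is not acyclic. Forests are exactly the graphs of treewidth ≤ 1, so tw(G) ≥ 2. Hence tw(G) = 2 exactly.

Treewidth 2.
One such decomposition:
Bags: B1 = {6, 7, 8}  B2 = {4, 6, 7}  B3 = {3, 4, 6}  B4 = {2, 3, 6}  B5 = {2, 5, 6}  B6 = {5, 6, 9}  B7 = {1, 6, 9}
Tree: B1–B2, B2–B3, B3–B4, B4–B5, B5–B6, B6–B7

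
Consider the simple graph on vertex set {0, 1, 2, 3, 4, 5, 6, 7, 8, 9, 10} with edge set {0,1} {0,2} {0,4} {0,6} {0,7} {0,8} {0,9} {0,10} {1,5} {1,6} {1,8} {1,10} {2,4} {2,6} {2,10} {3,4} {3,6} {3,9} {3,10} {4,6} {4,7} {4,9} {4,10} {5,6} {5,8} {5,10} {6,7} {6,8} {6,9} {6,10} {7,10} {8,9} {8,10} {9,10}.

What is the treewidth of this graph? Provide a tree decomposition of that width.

The largest bag has 5 vertices, giving width 4; this decomposition certifies tw(G) ≤ 4. On the other hand G contains the 5-clique {0, 1, 6, 8, 10}. A clique must lie in a single bag of any decomposition, so no decomposition can have width below 4. Therefore the treewidth is 4.

Treewidth 4.
Bags: B1 = {0, 6, 8, 9, 10}  B2 = {0, 1, 6, 8, 10}  B3 = {0, 4, 6, 9, 10}  B4 = {1, 5, 6, 8, 10}  B5 = {0, 4, 6, 7, 10}  B6 = {3, 4, 6, 9, 10}  B7 = {0, 2, 4, 6, 10}
Tree: B1–B2, B1–B3, B2–B4, B3–B5, B3–B6, B3–B7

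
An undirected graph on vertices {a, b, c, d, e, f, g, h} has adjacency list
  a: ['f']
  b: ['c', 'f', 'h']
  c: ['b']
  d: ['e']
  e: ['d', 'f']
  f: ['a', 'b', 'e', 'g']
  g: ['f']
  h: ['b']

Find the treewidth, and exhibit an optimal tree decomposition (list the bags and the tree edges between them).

Treewidth 1.
One optimal decomposition is:
Bags: B1 = {a, f}  B2 = {b, f}  B3 = {e, f}  B4 = {b, c}  B5 = {f, g}  B6 = {d, e}  B7 = {b, h}
Tree: B1–B2, B1–B3, B2–B4, B2–B5, B3–B6, B4–B7

Every bag has size at most 2, so the width is 2 − 1 = 1 and tw(G) ≤ 1. G has an edge, so its treewidth is at least 1. Hence tw(G) = 1 exactly.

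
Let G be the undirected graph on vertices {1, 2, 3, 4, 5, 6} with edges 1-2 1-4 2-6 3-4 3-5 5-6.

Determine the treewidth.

2

A width-2 tree decomposition is:
Bags: B1 = {3, 5, 6}  B2 = {2, 3, 6}  B3 = {1, 2, 3}  B4 = {1, 3, 4}
Tree: B1–B2, B2–B3, B3–B4
The largest bag has 3 vertices, giving width 2; this decomposition certifies tw(G) ≤ 2. For the lower bound, G contains the cycle 3–5–6–2–1–4–3, so G is not a forest; only forests have treewidth ≤ 1, hence tw(G) ≥ 2. Therefore the treewidth is 2.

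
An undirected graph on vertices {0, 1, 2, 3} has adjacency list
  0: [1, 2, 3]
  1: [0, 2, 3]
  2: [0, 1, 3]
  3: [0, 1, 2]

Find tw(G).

3

A width-3 tree decomposition is:
Bags: B1 = {0, 1, 2, 3}
Tree: (single bag)
A single bag containing all 4 vertices is trivially a valid decomposition of width 3. For the lower bound, the 4 vertices {0, 1, 2, 3} are pairwise adjacent, and any tree decomposition puts a clique entirely inside one bag — forcing width ≥ 3. The upper and lower bounds meet at 3, so that is the treewidth.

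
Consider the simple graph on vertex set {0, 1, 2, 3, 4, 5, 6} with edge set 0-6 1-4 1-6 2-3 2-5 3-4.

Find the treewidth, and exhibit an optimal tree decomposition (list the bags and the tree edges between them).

Every bag has size at most 2, so the width is 2 − 1 = 1 and tw(G) ≤ 1. G has an edge, so its treewidth is at least 1. Therefore the treewidth is 1.

Treewidth 1.
One such decomposition:
Bags: B1 = {0, 6}  B2 = {1, 6}  B3 = {1, 4}  B4 = {3, 4}  B5 = {2, 3}  B6 = {2, 5}
Tree: B1–B2, B2–B3, B3–B4, B4–B5, B5–B6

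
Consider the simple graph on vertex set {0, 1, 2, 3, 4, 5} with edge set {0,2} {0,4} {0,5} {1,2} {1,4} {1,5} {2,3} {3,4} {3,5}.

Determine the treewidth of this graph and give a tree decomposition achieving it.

Treewidth 3.
Bags: B1 = {0, 2, 4, 5}  B2 = {1, 2, 4, 5}  B3 = {2, 3, 4, 5}
Tree: B1–B2, B2–B3

The largest bag has 4 vertices, giving width 3; this decomposition certifies tw(G) ≤ 3. For the lower bound: the 4 vertex sets {0,2}, {1,5}, {4}, {3} are disjoint, each induces a connected subgraph, and every pair is joined by at least one edge of G. Contracting each set to a single vertex therefore yields K_{4} as a minor, and since treewidth is minor-monotone, tw(G) ≥ tw(K_{4}) = 3. Therefore the treewidth is 3.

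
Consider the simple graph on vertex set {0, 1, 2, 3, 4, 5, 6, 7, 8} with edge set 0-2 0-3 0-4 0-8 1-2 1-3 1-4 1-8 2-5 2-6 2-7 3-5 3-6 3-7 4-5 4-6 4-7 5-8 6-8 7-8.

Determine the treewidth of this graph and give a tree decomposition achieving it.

Treewidth 4.
One such decomposition:
Bags: B1 = {2, 3, 4, 7, 8}  B2 = {0, 2, 3, 4, 8}  B3 = {2, 3, 4, 5, 8}  B4 = {2, 3, 4, 6, 8}  B5 = {1, 2, 3, 4, 8}
Tree: B1–B2, B2–B3, B3–B4, B4–B5

Each bag holds 5 vertices, so the decomposition has width 4, which upper-bounds the treewidth. For the lower bound: the 5 vertex sets {3,7}, {0,4}, {2,5}, {8}, {6} are disjoint, each induces a connected subgraph, and every pair is joined by at least one edge of G. Contracting each set to a single vertex therefore yields K_{5} as a minor, and since treewidth is minor-monotone, tw(G) ≥ tw(K_{5}) = 4. Hence tw(G) = 4 exactly.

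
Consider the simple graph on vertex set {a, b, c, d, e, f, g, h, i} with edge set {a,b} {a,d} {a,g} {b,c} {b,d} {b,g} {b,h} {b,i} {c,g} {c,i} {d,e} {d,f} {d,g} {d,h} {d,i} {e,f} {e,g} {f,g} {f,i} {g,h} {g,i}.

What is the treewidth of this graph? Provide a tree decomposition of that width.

The largest bag has 4 vertices, giving width 3; this decomposition certifies tw(G) ≤ 3. Conversely, {d, e, f, g} is a clique of size 4, and the vertices of any clique must share a bag in every tree decomposition; so some bag has ≥ 4 vertices and tw(G) ≥ 3. Combining the bounds, tw(G) = 3.

Treewidth 3.
One optimal decomposition is:
Bags: B1 = {b, d, g, i}  B2 = {a, b, d, g}  B3 = {d, f, g, i}  B4 = {b, d, g, h}  B5 = {b, c, g, i}  B6 = {d, e, f, g}
Tree: B1–B2, B1–B3, B2–B4, B1–B5, B3–B6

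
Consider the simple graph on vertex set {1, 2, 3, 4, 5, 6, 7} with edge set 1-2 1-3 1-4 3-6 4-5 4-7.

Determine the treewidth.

A width-1 tree decomposition is:
Bags: B1 = {1, 3}  B2 = {1, 4}  B3 = {1, 2}  B4 = {3, 6}  B5 = {4, 7}  B6 = {4, 5}
Tree: B1–B2, B2–B3, B1–B4, B2–B5, B2–B6
The largest bag has 2 vertices, giving width 1; this decomposition certifies tw(G) ≤ 1. Any graph with an edge has treewidth ≥ 1, and G has the edge 1–3. Combining the bounds, tw(G) = 1.

1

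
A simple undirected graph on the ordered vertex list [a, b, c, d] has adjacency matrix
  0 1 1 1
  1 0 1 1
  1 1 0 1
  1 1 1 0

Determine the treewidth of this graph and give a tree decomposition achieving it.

Treewidth 3.
One such decomposition:
Bags: B1 = {a, b, c, d}
Tree: (single bag)

With just one bag of size 4, the width is 4 − 1 = 3, so tw(G) ≤ 3. On the other hand G contains the 4-clique {a, b, c, d}. A clique must lie in a single bag of any decomposition, so no decomposition can have width below 3. Therefore the treewidth is 3.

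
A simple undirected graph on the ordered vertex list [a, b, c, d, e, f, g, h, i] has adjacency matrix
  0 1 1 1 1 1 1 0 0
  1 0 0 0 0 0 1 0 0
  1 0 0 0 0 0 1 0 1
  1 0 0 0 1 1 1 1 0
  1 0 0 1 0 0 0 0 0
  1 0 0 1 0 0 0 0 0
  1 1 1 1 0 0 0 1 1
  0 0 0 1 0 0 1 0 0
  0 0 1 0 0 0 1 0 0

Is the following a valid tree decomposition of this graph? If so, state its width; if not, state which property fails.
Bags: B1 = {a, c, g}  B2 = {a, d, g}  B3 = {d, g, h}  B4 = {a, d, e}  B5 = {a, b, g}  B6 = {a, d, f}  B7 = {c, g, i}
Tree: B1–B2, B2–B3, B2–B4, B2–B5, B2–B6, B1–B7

Yes; width 2.

Checking the three conditions: (i) the bags cover all of {a, b, c, d, e, f, g, h, i}; (ii) for each edge, some bag contains both endpoints; (iii) the bags containing any fixed vertex form a subtree. All hold, so the decomposition is valid with width 3 − 1 = 2.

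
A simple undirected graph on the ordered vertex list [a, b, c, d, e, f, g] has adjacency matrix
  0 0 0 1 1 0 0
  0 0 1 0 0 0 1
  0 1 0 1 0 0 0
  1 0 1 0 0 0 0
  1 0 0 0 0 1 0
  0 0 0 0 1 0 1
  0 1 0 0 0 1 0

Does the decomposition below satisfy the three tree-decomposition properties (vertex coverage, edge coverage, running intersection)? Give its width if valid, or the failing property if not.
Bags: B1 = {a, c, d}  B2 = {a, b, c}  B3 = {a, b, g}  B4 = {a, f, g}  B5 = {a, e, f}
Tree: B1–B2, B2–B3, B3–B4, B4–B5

Vertex coverage: the bags together contain {a, b, c, d, e, f, g}, the full vertex set. Edge coverage: each edge of G has both endpoints in at least one bag. Running intersection: for every vertex, the bags containing it form a connected subtree. All three properties hold, so this is a valid tree decomposition of width max|bag| − 1 = 2, and hence tw(G) ≤ 2.

Yes; width 2.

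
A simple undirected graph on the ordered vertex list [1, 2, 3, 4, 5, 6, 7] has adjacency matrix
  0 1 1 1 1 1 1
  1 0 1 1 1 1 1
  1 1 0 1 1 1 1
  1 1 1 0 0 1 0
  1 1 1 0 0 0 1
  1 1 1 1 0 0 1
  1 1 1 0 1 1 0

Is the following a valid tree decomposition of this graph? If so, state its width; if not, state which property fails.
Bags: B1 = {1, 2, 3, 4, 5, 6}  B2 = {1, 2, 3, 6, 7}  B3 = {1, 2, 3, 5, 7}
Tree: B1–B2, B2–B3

A tree decomposition must satisfy three properties: every vertex lies in some bag; for every edge, both endpoints lie together in some bag; and for every vertex, the bags containing it form a connected subtree. Here bags containing vertex 5 are not connected in the tree, so the decomposition is invalid.

No — bags containing vertex 5 are not connected in the tree.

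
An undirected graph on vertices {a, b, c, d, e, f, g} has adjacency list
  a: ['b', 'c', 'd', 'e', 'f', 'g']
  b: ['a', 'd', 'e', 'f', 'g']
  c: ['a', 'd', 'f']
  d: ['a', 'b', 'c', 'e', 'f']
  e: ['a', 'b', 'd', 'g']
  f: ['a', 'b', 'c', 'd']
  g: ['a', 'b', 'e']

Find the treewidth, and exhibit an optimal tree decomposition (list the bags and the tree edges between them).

The largest bag has 4 vertices, giving width 3; this decomposition certifies tw(G) ≤ 3. Conversely, {a, b, d, e} is a clique of size 4, and the vertices of any clique must share a bag in every tree decomposition; so some bag has ≥ 4 vertices and tw(G) ≥ 3. Combining the bounds, tw(G) = 3.

Treewidth 3.
One such decomposition:
Bags: B1 = {a, b, d, f}  B2 = {a, b, d, e}  B3 = {a, c, d, f}  B4 = {a, b, e, g}
Tree: B1–B2, B1–B3, B2–B4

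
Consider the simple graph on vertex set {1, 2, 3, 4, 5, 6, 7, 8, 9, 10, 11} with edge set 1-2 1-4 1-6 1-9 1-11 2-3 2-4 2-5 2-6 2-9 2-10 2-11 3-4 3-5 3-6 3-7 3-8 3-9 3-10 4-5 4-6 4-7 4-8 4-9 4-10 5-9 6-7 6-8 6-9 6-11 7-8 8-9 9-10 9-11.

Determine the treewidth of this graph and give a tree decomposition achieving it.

Treewidth 4.
One optimal decomposition is:
Bags: B1 = {2, 3, 4, 6, 9}  B2 = {3, 4, 6, 8, 9}  B3 = {2, 3, 4, 5, 9}  B4 = {1, 2, 4, 6, 9}  B5 = {2, 3, 4, 9, 10}  B6 = {1, 2, 6, 9, 11}  B7 = {3, 4, 6, 7, 8}
Tree: B1–B2, B1–B3, B1–B4, B1–B5, B4–B6, B2–B7

Each bag holds 5 vertices, so the decomposition has width 4, which upper-bounds the treewidth. On the other hand G contains the 5-clique {1, 2, 6, 9, 11}. A clique must lie in a single bag of any decomposition, so no decomposition can have width below 4. Combining the bounds, tw(G) = 4.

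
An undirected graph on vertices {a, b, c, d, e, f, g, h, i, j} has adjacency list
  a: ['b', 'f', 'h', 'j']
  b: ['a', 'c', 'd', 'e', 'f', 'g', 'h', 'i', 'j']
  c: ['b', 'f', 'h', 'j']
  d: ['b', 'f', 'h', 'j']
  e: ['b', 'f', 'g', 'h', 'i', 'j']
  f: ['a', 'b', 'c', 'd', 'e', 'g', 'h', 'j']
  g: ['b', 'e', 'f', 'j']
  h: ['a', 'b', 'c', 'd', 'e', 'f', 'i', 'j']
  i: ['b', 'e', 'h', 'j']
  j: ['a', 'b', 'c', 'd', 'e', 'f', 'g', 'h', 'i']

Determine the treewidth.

4

A width-4 tree decomposition is:
Bags: B1 = {b, c, f, h, j}  B2 = {b, d, f, h, j}  B3 = {b, e, f, h, j}  B4 = {b, e, h, i, j}  B5 = {a, b, f, h, j}  B6 = {b, e, f, g, j}
Tree: B1–B2, B1–B3, B3–B4, B1–B5, B3–B6
Each bag holds 5 vertices, so the decomposition has width 4, which upper-bounds the treewidth. Conversely, {b, e, f, g, j} is a clique of size 5, and the vertices of any clique must share a bag in every tree decomposition; so some bag has ≥ 5 vertices and tw(G) ≥ 4. Therefore the treewidth is 4.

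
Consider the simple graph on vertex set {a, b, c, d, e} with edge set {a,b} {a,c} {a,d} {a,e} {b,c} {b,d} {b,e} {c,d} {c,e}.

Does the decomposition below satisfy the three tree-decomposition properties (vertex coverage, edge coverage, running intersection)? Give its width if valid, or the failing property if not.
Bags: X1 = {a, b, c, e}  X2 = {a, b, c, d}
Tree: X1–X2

Checking the three conditions: (i) the bags cover all of {a, b, c, d, e}; (ii) for each edge, some bag contains both endpoints; (iii) the bags containing any fixed vertex form a subtree. All hold, so the decomposition is valid with width 4 − 1 = 3.

Yes; width 3.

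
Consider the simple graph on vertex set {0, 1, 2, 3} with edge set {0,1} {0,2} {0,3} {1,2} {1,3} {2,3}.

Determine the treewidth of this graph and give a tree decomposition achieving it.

A single bag containing all 4 vertices is trivially a valid decomposition of width 3. On the other hand G contains the 4-clique {0, 1, 2, 3}. A clique must lie in a single bag of any decomposition, so no decomposition can have width below 3. The upper and lower bounds meet at 3, so that is the treewidth.

Treewidth 3.
One such decomposition:
Bags: B1 = {0, 1, 2, 3}
Tree: (single bag)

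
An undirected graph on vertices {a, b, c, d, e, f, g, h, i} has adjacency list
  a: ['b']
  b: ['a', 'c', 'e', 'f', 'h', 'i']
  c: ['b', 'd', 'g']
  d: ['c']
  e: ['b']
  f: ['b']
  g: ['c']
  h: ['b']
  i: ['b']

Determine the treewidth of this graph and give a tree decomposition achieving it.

Treewidth 1.
Bags: B1 = {a, b}  B2 = {b, f}  B3 = {b, e}  B4 = {b, h}  B5 = {b, c}  B6 = {b, i}  B7 = {c, d}  B8 = {c, g}
Tree: B1–B2, B2–B3, B2–B4, B1–B5, B2–B6, B5–B7, B5–B8

The largest bag has 2 vertices, giving width 1; this decomposition certifies tw(G) ≤ 1. Since G has at least one edge (e.g. b–a), it is not an edgeless graph, so tw(G) ≥ 1. Hence tw(G) = 1 exactly.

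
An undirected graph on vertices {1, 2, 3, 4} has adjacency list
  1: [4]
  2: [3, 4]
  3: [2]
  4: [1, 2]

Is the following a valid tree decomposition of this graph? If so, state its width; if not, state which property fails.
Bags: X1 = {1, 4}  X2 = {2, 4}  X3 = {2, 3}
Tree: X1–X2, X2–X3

Yes; width 1.

Every vertex of G appears in some bag (union = {1, 2, 3, 4}); every edge is covered by a bag; and for each vertex v the set of bags containing v is connected in the bag tree. The decomposition is therefore valid. The largest bag has 2 vertices, so the width is 1.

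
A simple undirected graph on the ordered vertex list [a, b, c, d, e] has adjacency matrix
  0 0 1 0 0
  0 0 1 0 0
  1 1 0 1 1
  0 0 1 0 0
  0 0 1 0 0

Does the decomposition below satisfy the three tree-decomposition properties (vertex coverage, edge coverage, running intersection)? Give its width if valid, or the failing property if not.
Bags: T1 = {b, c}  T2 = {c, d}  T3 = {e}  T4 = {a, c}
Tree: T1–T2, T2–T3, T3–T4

A tree decomposition must satisfy three properties: every vertex lies in some bag; for every edge, both endpoints lie together in some bag; and for every vertex, the bags containing it form a connected subtree. Here edge (c,e) lies in no bag, so the decomposition is invalid.

No — edge (c,e) lies in no bag.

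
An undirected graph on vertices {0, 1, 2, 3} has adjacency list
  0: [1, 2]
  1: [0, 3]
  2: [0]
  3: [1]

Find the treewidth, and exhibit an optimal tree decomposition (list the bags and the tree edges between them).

Each bag holds 2 vertices, so the decomposition has width 1, which upper-bounds the treewidth. Since G has at least one edge (e.g. 2–0), it is not an edgeless graph, so tw(G) ≥ 1. Hence tw(G) = 1 exactly.

Treewidth 1.
Bags: B1 = {0, 2}  B2 = {0, 1}  B3 = {1, 3}
Tree: B1–B2, B2–B3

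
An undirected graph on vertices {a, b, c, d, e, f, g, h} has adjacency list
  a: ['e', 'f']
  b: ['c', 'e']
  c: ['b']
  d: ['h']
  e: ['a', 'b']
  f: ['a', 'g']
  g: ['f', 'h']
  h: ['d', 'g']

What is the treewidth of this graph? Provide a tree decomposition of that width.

The largest bag has 2 vertices, giving width 1; this decomposition certifies tw(G) ≤ 1. G has an edge, so its treewidth is at least 1. Hence tw(G) = 1 exactly.

Treewidth 1.
One such decomposition:
Bags: B1 = {d, h}  B2 = {g, h}  B3 = {f, g}  B4 = {a, f}  B5 = {a, e}  B6 = {b, e}  B7 = {b, c}
Tree: B1–B2, B2–B3, B3–B4, B4–B5, B5–B6, B6–B7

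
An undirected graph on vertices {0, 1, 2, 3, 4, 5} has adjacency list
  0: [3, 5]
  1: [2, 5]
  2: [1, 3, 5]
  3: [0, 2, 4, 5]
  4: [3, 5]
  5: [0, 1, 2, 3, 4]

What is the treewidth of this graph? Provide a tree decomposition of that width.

Treewidth 2.
One optimal decomposition is:
Bags: B1 = {0, 3, 5}  B2 = {2, 3, 5}  B3 = {3, 4, 5}  B4 = {1, 2, 5}
Tree: B1–B2, B1–B3, B2–B4

The largest bag has 3 vertices, giving width 2; this decomposition certifies tw(G) ≤ 2. Conversely, {1, 2, 5} is a clique of size 3, and the vertices of any clique must share a bag in every tree decomposition; so some bag has ≥ 3 vertices and tw(G) ≥ 2. Therefore the treewidth is 2.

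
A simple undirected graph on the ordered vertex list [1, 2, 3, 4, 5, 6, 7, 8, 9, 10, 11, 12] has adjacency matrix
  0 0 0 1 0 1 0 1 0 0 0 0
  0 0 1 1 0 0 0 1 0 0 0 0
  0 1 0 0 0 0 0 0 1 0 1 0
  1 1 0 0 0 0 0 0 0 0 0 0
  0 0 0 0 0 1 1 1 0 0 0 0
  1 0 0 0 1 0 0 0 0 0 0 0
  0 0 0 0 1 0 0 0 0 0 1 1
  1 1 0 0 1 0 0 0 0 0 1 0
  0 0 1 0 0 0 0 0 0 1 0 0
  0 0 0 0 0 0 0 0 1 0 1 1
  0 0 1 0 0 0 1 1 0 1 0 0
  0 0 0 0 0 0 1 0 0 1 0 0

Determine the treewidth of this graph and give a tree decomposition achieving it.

The largest bag has 4 vertices, giving width 3; this decomposition certifies tw(G) ≤ 3. For the lower bound: the 4 vertex sets {9,10,12}, {3}, {11}, {2,5,7,8} are disjoint, each induces a connected subgraph, and every pair is joined by at least one edge of G. Contracting each set to a single vertex therefore yields K_{4} as a minor, and since treewidth is minor-monotone, tw(G) ≥ tw(K_{4}) = 3. The upper and lower bounds meet at 3, so that is the treewidth.

Treewidth 3.
One such decomposition:
Bags: B1 = {3, 9, 10, 12}  B2 = {3, 10, 11, 12}  B3 = {3, 7, 11, 12}  B4 = {2, 3, 7, 11}  B5 = {2, 7, 8, 11}  B6 = {2, 5, 7, 8}  B7 = {2, 4, 5, 8}  B8 = {1, 4, 5, 8}  B9 = {1, 4, 5, 6}
Tree: B1–B2, B2–B3, B3–B4, B4–B5, B5–B6, B6–B7, B7–B8, B8–B9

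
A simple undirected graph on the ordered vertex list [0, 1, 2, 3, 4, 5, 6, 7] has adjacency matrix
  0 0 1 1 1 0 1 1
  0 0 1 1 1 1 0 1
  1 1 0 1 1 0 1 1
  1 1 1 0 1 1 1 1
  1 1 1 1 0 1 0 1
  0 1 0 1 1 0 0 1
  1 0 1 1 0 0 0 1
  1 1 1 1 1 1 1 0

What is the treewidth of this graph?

A width-4 tree decomposition is:
Bags: B1 = {1, 3, 4, 5, 7}  B2 = {1, 2, 3, 4, 7}  B3 = {0, 2, 3, 4, 7}  B4 = {0, 2, 3, 6, 7}
Tree: B1–B2, B2–B3, B3–B4
The largest bag has 5 vertices, giving width 4; this decomposition certifies tw(G) ≤ 4. For the lower bound, the 5 vertices {0, 2, 3, 4, 7} are pairwise adjacent, and any tree decomposition puts a clique entirely inside one bag — forcing width ≥ 4. Therefore the treewidth is 4.

4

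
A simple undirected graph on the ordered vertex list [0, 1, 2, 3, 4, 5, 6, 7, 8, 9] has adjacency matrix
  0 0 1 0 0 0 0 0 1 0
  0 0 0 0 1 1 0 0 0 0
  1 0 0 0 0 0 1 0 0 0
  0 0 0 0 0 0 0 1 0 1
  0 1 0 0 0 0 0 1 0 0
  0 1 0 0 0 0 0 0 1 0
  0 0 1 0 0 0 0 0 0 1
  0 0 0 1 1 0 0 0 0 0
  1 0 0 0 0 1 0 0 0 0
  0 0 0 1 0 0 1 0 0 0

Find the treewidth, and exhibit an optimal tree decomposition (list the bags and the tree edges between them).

Every bag has size at most 3, so the width is 3 − 1 = 2 and tw(G) ≤ 2. Since 3–9–6–2–0–8–5–1–4–7–3 is a cycle in G, G is not acyclic. Forests are exactly the graphs of treewidth ≤ 1, so tw(G) ≥ 2. Hence tw(G) = 2 exactly.

Treewidth 2.
One optimal decomposition is:
Bags: B1 = {3, 6, 9}  B2 = {2, 3, 6}  B3 = {0, 2, 3}  B4 = {0, 3, 8}  B5 = {3, 5, 8}  B6 = {1, 3, 5}  B7 = {1, 3, 4}  B8 = {3, 4, 7}
Tree: B1–B2, B2–B3, B3–B4, B4–B5, B5–B6, B6–B7, B7–B8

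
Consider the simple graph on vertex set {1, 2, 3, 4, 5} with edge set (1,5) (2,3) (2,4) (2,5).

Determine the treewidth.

1

A width-1 tree decomposition is:
Bags: B1 = {2, 5}  B2 = {2, 3}  B3 = {2, 4}  B4 = {1, 5}
Tree: B1–B2, B1–B3, B1–B4
Each bag holds 2 vertices, so the decomposition has width 1, which upper-bounds the treewidth. G has an edge, so its treewidth is at least 1. Hence tw(G) = 1 exactly.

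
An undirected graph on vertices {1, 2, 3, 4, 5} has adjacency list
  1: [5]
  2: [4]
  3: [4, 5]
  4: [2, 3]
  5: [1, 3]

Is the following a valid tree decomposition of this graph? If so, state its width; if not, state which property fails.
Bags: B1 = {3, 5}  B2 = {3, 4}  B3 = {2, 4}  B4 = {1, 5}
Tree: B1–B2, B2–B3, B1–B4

Yes; width 1.

Checking the three conditions: (i) the bags cover all of {1, 2, 3, 4, 5}; (ii) for each edge, some bag contains both endpoints; (iii) the bags containing any fixed vertex form a subtree. All hold, so the decomposition is valid with width 2 − 1 = 1.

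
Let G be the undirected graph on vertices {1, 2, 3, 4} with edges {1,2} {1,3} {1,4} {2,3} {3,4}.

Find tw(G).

A width-2 tree decomposition is:
Bags: B1 = {1, 2, 3}  B2 = {1, 3, 4}
Tree: B1–B2
The largest bag has 3 vertices, giving width 2; this decomposition certifies tw(G) ≤ 2. Conversely, {1, 2, 3} is a clique of size 3, and the vertices of any clique must share a bag in every tree decomposition; so some bag has ≥ 3 vertices and tw(G) ≥ 2. Therefore the treewidth is 2.

2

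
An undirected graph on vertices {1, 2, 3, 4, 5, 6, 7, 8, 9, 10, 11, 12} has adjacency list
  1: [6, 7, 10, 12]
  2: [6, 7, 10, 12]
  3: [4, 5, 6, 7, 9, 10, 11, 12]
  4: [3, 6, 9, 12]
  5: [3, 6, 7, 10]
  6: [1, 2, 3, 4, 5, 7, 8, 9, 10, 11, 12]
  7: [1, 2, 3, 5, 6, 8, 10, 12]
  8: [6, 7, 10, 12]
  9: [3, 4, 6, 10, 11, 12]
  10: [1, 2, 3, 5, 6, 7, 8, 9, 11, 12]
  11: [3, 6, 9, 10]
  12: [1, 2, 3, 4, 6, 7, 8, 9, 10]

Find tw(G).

A width-4 tree decomposition is:
Bags: B1 = {3, 6, 9, 10, 12}  B2 = {3, 6, 7, 10, 12}  B3 = {3, 5, 6, 7, 10}  B4 = {6, 7, 8, 10, 12}  B5 = {1, 6, 7, 10, 12}  B6 = {2, 6, 7, 10, 12}  B7 = {3, 4, 6, 9, 12}  B8 = {3, 6, 9, 10, 11}
Tree: B1–B2, B2–B3, B2–B4, B2–B5, B2–B6, B1–B7, B1–B8
Every bag has size at most 5, so the width is 5 − 1 = 4 and tw(G) ≤ 4. On the other hand G contains the 5-clique {3, 6, 9, 10, 11}. A clique must lie in a single bag of any decomposition, so no decomposition can have width below 4. The upper and lower bounds meet at 4, so that is the treewidth.

4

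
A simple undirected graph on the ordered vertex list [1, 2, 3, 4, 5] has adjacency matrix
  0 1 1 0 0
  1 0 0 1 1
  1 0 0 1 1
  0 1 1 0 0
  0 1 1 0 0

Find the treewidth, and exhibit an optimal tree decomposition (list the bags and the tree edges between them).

The largest bag has 3 vertices, giving width 2; this decomposition certifies tw(G) ≤ 2. The edges 3–5–2–4–3 form a cycle, so G is not a tree and its treewidth is at least 2. Combining the bounds, tw(G) = 2.

Treewidth 2.
One such decomposition:
Bags: B1 = {2, 3, 5}  B2 = {2, 3, 4}  B3 = {1, 2, 3}
Tree: B1–B2, B2–B3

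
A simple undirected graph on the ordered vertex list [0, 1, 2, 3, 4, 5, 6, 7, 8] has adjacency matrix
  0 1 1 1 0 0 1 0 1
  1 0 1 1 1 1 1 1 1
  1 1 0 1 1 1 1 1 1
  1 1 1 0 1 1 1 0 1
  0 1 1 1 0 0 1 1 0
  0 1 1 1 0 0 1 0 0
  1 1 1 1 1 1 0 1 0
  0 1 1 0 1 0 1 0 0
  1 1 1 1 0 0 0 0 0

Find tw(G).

4

A width-4 tree decomposition is:
Bags: B1 = {0, 1, 2, 3, 6}  B2 = {1, 2, 3, 4, 6}  B3 = {1, 2, 4, 6, 7}  B4 = {0, 1, 2, 3, 8}  B5 = {1, 2, 3, 5, 6}
Tree: B1–B2, B2–B3, B1–B4, B2–B5
Every bag has size at most 5, so the width is 5 − 1 = 4 and tw(G) ≤ 4. Conversely, {0, 1, 2, 3, 8} is a clique of size 5, and the vertices of any clique must share a bag in every tree decomposition; so some bag has ≥ 5 vertices and tw(G) ≥ 4. The upper and lower bounds meet at 4, so that is the treewidth.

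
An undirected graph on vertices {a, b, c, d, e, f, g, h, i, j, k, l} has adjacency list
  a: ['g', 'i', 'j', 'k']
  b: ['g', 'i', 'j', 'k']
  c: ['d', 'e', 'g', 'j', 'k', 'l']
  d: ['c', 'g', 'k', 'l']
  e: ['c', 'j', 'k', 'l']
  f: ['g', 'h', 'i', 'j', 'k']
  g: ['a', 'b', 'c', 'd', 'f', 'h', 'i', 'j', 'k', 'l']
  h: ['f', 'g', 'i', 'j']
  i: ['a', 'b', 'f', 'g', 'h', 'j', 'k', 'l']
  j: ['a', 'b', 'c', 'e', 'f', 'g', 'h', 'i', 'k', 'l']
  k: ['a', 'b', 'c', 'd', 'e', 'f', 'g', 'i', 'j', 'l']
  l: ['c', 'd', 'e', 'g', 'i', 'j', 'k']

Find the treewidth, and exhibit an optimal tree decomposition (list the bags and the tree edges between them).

The largest bag has 5 vertices, giving width 4; this decomposition certifies tw(G) ≤ 4. On the other hand G contains the 5-clique {f, g, h, i, j}. A clique must lie in a single bag of any decomposition, so no decomposition can have width below 4. The upper and lower bounds meet at 4, so that is the treewidth.

Treewidth 4.
One such decomposition:
Bags: B1 = {c, e, j, k, l}  B2 = {c, g, j, k, l}  B3 = {g, i, j, k, l}  B4 = {f, g, i, j, k}  B5 = {f, g, h, i, j}  B6 = {b, g, i, j, k}  B7 = {c, d, g, k, l}  B8 = {a, g, i, j, k}
Tree: B1–B2, B2–B3, B3–B4, B4–B5, B4–B6, B2–B7, B6–B8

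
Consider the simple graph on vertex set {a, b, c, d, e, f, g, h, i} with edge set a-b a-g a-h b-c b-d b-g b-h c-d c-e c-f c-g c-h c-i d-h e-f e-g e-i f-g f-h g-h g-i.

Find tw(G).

A width-3 tree decomposition is:
Bags: B1 = {c, f, g, h}  B2 = {b, c, g, h}  B3 = {a, b, g, h}  B4 = {c, e, f, g}  B5 = {c, e, g, i}  B6 = {b, c, d, h}
Tree: B1–B2, B2–B3, B1–B4, B4–B5, B2–B6
Every bag has size at most 4, so the width is 4 − 1 = 3 and tw(G) ≤ 3. For the lower bound, the 4 vertices {b, c, d, h} are pairwise adjacent, and any tree decomposition puts a clique entirely inside one bag — forcing width ≥ 3. Hence tw(G) = 3 exactly.

3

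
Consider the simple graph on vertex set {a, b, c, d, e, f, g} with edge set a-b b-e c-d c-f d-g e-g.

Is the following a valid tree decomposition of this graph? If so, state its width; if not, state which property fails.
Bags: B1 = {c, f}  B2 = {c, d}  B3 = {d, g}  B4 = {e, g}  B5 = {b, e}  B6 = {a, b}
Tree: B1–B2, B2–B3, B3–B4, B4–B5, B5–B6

Checking the three conditions: (i) the bags cover all of {a, b, c, d, e, f, g}; (ii) for each edge, some bag contains both endpoints; (iii) the bags containing any fixed vertex form a subtree. All hold, so the decomposition is valid with width 2 − 1 = 1.

Yes; width 1.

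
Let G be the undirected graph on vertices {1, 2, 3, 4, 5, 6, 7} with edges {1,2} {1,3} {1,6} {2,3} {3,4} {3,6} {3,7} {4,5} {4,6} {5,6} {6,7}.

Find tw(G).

A width-2 tree decomposition is:
Bags: B1 = {3, 4, 6}  B2 = {3, 6, 7}  B3 = {4, 5, 6}  B4 = {1, 3, 6}  B5 = {1, 2, 3}
Tree: B1–B2, B1–B3, B1–B4, B4–B5
The largest bag has 3 vertices, giving width 2; this decomposition certifies tw(G) ≤ 2. On the other hand G contains the 3-clique {1, 2, 3}. A clique must lie in a single bag of any decomposition, so no decomposition can have width below 2. Combining the bounds, tw(G) = 2.

2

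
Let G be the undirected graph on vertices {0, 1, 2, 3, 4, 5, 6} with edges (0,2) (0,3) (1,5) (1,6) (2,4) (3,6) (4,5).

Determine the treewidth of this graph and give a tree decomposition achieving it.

Treewidth 2.
One optimal decomposition is:
Bags: B1 = {1, 4, 5}  B2 = {1, 4, 6}  B3 = {3, 4, 6}  B4 = {0, 3, 4}  B5 = {0, 2, 4}
Tree: B1–B2, B2–B3, B3–B4, B4–B5

Every bag has size at most 3, so the width is 3 − 1 = 2 and tw(G) ≤ 2. For the lower bound, G contains the cycle 4–5–1–6–3–0–2–4, so G is not a forest; only forests have treewidth ≤ 1, hence tw(G) ≥ 2. Combining the bounds, tw(G) = 2.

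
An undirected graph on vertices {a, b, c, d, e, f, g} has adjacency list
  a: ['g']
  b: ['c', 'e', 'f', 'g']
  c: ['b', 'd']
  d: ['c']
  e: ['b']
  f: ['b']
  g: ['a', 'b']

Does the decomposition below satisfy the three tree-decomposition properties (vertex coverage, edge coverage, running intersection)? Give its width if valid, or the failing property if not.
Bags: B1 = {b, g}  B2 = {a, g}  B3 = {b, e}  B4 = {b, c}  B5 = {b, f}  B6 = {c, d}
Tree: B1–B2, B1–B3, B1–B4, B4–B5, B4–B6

Yes; width 1.

Vertex coverage: the bags together contain {a, b, c, d, e, f, g}, the full vertex set. Edge coverage: each edge of G has both endpoints in at least one bag. Running intersection: for every vertex, the bags containing it form a connected subtree. All three properties hold, so this is a valid tree decomposition of width max|bag| − 1 = 1, and hence tw(G) ≤ 1.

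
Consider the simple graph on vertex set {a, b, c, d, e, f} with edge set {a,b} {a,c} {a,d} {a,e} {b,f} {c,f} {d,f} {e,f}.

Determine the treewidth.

A width-2 tree decomposition is:
Bags: B1 = {a, b, f}  B2 = {a, c, f}  B3 = {a, d, f}  B4 = {a, e, f}
Tree: B1–B2, B2–B3, B3–B4
Every bag has size at most 3, so the width is 3 − 1 = 2 and tw(G) ≤ 2. Since f–b–a–c–f is a cycle in G, G is not acyclic. Forests are exactly the graphs of treewidth ≤ 1, so tw(G) ≥ 2. Therefore the treewidth is 2.

2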